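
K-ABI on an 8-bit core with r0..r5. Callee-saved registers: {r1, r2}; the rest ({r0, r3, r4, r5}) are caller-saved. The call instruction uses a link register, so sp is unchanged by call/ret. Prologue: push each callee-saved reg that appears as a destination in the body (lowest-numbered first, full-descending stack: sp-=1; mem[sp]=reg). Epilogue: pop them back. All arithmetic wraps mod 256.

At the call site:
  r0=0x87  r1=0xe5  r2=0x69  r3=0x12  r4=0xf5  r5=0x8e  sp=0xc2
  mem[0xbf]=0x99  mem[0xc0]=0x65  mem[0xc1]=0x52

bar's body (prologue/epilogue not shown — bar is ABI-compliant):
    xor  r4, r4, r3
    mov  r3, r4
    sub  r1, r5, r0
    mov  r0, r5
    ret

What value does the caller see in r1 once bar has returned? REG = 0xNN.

prologue: push r1 -> mem[0xc1]=0xe5, sp=0xc1
body[0] xor  r4, r4, r3 -> r4=0xe7
body[1] mov  r3, r4 -> r3=0xe7
body[2] sub  r1, r5, r0 -> r1=0x07
body[3] mov  r0, r5 -> r0=0x8e
epilogue: pop r1=0xe5, sp=0xc2
r1 is callee-saved -> restored

REG = 0xe5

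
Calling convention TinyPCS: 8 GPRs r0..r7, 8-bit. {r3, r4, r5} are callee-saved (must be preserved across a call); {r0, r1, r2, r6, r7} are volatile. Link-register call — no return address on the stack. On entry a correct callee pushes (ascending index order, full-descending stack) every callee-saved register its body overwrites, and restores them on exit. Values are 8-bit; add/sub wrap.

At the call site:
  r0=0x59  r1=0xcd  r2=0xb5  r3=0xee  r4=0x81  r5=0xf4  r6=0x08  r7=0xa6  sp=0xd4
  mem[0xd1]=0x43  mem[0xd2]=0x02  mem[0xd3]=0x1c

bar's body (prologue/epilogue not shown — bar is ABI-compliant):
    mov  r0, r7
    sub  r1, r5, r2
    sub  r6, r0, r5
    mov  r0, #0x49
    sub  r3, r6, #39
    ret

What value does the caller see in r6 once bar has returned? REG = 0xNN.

prologue: push r3 → mem[0xd3]=0xee, sp=0xd3
body[0] mov  r0, r7 → r0=0xa6
body[1] sub  r1, r5, r2 → r1=0x3f
body[2] sub  r6, r0, r5 → r6=0xb2
body[3] mov  r0, #0x49 → r0=0x49
body[4] sub  r3, r6, #39 → r3=0x8b
epilogue: pop r3=0xee, sp=0xd4
r6 is caller-saved → body value

REG = 0xb2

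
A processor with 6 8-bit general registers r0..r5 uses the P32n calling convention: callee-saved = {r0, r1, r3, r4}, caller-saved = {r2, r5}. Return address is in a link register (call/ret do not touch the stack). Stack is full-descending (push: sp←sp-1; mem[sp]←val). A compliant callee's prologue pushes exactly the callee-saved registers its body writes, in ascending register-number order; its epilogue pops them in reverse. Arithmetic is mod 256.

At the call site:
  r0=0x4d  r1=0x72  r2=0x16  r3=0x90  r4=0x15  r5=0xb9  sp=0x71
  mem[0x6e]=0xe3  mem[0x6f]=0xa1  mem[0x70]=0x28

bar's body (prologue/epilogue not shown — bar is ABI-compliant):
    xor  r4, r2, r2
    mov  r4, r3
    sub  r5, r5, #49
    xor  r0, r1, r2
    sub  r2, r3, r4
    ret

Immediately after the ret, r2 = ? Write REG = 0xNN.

REG = 0x00

prologue: push r0 -> mem[0x70]=0x4d, sp=0x70
prologue: push r4 -> mem[0x6f]=0x15, sp=0x6f
body[0] xor  r4, r2, r2 -> r4=0x00
body[1] mov  r4, r3 -> r4=0x90
body[2] sub  r5, r5, #49 -> r5=0x88
body[3] xor  r0, r1, r2 -> r0=0x64
body[4] sub  r2, r3, r4 -> r2=0x00
epilogue: pop r4=0x15, sp=0x70
epilogue: pop r0=0x4d, sp=0x71
r2 is caller-saved -> body value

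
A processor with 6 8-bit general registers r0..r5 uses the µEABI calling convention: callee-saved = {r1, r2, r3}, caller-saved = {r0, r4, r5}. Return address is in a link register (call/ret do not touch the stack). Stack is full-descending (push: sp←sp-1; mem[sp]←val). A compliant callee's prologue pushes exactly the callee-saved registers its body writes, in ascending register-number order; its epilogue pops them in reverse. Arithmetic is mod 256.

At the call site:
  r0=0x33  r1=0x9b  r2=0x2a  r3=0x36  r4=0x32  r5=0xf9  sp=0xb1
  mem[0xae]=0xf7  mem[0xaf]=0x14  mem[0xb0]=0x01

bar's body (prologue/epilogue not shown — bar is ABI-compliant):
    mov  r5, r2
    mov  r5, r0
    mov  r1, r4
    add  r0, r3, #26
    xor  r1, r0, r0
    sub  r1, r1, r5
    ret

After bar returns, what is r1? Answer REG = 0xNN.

prologue: push r1 → mem[0xb0]=0x9b, sp=0xb0
body[0] mov  r5, r2 → r5=0x2a
body[1] mov  r5, r0 → r5=0x33
body[2] mov  r1, r4 → r1=0x32
body[3] add  r0, r3, #26 → r0=0x50
body[4] xor  r1, r0, r0 → r1=0x00
body[5] sub  r1, r1, r5 → r1=0xcd
epilogue: pop r1=0x9b, sp=0xb1
r1 is callee-saved → restored

REG = 0x9b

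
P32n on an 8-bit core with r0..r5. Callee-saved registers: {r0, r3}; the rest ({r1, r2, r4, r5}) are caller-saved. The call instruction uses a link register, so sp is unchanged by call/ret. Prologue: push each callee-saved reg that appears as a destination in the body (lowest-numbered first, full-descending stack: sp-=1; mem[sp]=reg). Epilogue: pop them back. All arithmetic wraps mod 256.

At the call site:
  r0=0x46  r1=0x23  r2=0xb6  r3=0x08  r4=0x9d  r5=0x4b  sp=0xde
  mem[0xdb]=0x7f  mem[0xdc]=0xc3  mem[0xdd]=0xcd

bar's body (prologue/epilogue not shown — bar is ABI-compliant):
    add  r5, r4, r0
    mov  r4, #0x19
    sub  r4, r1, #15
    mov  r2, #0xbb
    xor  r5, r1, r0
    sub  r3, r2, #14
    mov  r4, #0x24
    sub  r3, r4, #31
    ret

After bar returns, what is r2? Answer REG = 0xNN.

prologue: push r3 → mem[0xdd]=0x08, sp=0xdd
body[0] add  r5, r4, r0 → r5=0xe3
body[1] mov  r4, #0x19 → r4=0x19
body[2] sub  r4, r1, #15 → r4=0x14
body[3] mov  r2, #0xbb → r2=0xbb
body[4] xor  r5, r1, r0 → r5=0x65
body[5] sub  r3, r2, #14 → r3=0xad
body[6] mov  r4, #0x24 → r4=0x24
body[7] sub  r3, r4, #31 → r3=0x05
epilogue: pop r3=0x08, sp=0xde
r2 is caller-saved → body value

REG = 0xbb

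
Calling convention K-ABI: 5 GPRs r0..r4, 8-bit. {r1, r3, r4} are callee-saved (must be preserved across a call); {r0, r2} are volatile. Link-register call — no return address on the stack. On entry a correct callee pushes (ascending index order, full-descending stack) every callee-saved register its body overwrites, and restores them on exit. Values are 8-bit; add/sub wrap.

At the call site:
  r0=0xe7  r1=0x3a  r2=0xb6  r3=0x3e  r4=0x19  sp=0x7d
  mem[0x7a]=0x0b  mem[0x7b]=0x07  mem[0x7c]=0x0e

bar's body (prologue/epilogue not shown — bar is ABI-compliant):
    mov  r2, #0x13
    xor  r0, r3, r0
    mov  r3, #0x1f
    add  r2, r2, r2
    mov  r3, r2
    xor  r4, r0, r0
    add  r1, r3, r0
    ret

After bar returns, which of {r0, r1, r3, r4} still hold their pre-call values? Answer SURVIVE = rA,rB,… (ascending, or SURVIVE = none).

prologue: push r1 -> mem[0x7c]=0x3a, sp=0x7c
prologue: push r3 -> mem[0x7b]=0x3e, sp=0x7b
prologue: push r4 -> mem[0x7a]=0x19, sp=0x7a
body[0] mov  r2, #0x13 -> r2=0x13
body[1] xor  r0, r3, r0 -> r0=0xd9
body[2] mov  r3, #0x1f -> r3=0x1f
body[3] add  r2, r2, r2 -> r2=0x26
body[4] mov  r3, r2 -> r3=0x26
body[5] xor  r4, r0, r0 -> r4=0x00
body[6] add  r1, r3, r0 -> r1=0xff
epilogue: pop r4=0x19, sp=0x7b
epilogue: pop r3=0x3e, sp=0x7c
epilogue: pop r1=0x3a, sp=0x7d
r0: caller-saved, written=True
r1: callee-saved, written=True
r3: callee-saved, written=True
r4: callee-saved, written=True

SURVIVE = r1,r3,r4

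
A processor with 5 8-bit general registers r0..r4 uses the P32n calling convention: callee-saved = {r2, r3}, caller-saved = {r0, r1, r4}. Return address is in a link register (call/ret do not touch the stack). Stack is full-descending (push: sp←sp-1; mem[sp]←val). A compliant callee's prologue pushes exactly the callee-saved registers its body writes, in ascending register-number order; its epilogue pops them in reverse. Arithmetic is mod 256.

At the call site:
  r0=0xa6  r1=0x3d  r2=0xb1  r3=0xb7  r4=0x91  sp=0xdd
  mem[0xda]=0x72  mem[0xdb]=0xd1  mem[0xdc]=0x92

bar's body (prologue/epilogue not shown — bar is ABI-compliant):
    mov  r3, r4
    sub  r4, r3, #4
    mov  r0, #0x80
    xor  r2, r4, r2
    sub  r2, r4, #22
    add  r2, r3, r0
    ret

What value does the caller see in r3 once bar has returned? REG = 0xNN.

prologue: push r2 → mem[0xdc]=0xb1, sp=0xdc
prologue: push r3 → mem[0xdb]=0xb7, sp=0xdb
body[0] mov  r3, r4 → r3=0x91
body[1] sub  r4, r3, #4 → r4=0x8d
body[2] mov  r0, #0x80 → r0=0x80
body[3] xor  r2, r4, r2 → r2=0x3c
body[4] sub  r2, r4, #22 → r2=0x77
body[5] add  r2, r3, r0 → r2=0x11
epilogue: pop r3=0xb7, sp=0xdc
epilogue: pop r2=0xb1, sp=0xdd
r3 is callee-saved → restored

REG = 0xb7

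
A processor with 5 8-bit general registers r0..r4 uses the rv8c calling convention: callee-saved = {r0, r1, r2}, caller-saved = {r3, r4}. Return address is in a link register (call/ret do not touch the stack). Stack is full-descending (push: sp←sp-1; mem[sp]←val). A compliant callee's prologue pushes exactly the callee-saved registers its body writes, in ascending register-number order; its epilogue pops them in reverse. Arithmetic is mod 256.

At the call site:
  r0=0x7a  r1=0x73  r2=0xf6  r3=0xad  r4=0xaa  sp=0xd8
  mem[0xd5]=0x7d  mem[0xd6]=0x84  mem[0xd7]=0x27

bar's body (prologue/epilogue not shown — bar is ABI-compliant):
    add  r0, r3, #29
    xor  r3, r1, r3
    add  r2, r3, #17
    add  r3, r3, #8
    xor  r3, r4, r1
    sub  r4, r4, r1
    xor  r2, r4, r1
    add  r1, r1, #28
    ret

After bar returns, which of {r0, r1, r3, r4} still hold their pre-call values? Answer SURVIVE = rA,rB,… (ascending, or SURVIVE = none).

prologue: push r0 -> mem[0xd7]=0x7a, sp=0xd7
prologue: push r1 -> mem[0xd6]=0x73, sp=0xd6
prologue: push r2 -> mem[0xd5]=0xf6, sp=0xd5
body[0] add  r0, r3, #29 -> r0=0xca
body[1] xor  r3, r1, r3 -> r3=0xde
body[2] add  r2, r3, #17 -> r2=0xef
body[3] add  r3, r3, #8 -> r3=0xe6
body[4] xor  r3, r4, r1 -> r3=0xd9
body[5] sub  r4, r4, r1 -> r4=0x37
body[6] xor  r2, r4, r1 -> r2=0x44
body[7] add  r1, r1, #28 -> r1=0x8f
epilogue: pop r2=0xf6, sp=0xd6
epilogue: pop r1=0x73, sp=0xd7
epilogue: pop r0=0x7a, sp=0xd8
r0: callee-saved, written=True
r1: callee-saved, written=True
r3: caller-saved, written=True
r4: caller-saved, written=True

SURVIVE = r0,r1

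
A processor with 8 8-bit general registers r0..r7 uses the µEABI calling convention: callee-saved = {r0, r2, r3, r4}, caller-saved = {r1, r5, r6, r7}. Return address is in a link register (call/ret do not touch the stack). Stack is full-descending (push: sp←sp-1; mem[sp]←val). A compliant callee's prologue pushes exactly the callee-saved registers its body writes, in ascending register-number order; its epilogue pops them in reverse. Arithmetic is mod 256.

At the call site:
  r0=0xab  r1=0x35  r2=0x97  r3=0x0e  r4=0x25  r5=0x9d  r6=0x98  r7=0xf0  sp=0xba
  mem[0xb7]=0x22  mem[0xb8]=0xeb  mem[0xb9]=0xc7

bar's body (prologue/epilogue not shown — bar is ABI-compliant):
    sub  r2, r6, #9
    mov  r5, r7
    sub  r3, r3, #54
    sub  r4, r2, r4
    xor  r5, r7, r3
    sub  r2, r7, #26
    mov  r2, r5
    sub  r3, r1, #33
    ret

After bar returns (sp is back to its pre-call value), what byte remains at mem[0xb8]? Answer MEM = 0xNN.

MEM = 0x0e

prologue: push r2 → mem[0xb9]=0x97, sp=0xb9
prologue: push r3 → mem[0xb8]=0x0e, sp=0xb8
prologue: push r4 → mem[0xb7]=0x25, sp=0xb7
body[0] sub  r2, r6, #9 → r2=0x8f
body[1] mov  r5, r7 → r5=0xf0
body[2] sub  r3, r3, #54 → r3=0xd8
body[3] sub  r4, r2, r4 → r4=0x6a
body[4] xor  r5, r7, r3 → r5=0x28
body[5] sub  r2, r7, #26 → r2=0xd6
body[6] mov  r2, r5 → r2=0x28
body[7] sub  r3, r1, #33 → r3=0x14
epilogue: pop r4=0x25, sp=0xb8
epilogue: pop r3=0x0e, sp=0xb9
epilogue: pop r2=0x97, sp=0xba
prologue pushed ['r2', 'r3', 'r4'] at ['0xb9', '0xb8', '0xb7']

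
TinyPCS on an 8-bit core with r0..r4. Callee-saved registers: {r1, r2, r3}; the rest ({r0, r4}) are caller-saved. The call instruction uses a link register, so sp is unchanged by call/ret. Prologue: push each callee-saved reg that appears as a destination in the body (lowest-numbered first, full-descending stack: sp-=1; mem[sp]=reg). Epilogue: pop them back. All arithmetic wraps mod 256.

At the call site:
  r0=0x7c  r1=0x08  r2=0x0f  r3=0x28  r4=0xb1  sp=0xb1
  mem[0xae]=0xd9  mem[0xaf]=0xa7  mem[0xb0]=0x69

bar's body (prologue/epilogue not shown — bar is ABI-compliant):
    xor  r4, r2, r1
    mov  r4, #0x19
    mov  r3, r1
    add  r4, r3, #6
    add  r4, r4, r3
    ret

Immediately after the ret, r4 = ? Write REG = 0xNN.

REG = 0x16

prologue: push r3 -> mem[0xb0]=0x28, sp=0xb0
body[0] xor  r4, r2, r1 -> r4=0x07
body[1] mov  r4, #0x19 -> r4=0x19
body[2] mov  r3, r1 -> r3=0x08
body[3] add  r4, r3, #6 -> r4=0x0e
body[4] add  r4, r4, r3 -> r4=0x16
epilogue: pop r3=0x28, sp=0xb1
r4 is caller-saved -> body value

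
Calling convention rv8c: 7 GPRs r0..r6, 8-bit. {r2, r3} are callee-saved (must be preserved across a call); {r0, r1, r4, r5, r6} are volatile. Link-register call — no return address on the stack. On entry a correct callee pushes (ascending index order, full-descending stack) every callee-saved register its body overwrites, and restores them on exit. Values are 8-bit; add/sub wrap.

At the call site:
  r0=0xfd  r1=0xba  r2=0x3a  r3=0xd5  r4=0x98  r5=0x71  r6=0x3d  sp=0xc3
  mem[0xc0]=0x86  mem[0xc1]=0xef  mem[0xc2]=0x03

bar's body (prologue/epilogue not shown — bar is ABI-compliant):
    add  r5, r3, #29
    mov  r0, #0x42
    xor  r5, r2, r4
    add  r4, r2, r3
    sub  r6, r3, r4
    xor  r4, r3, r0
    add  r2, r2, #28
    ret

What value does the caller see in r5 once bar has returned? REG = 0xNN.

prologue: push r2 → mem[0xc2]=0x3a, sp=0xc2
body[0] add  r5, r3, #29 → r5=0xf2
body[1] mov  r0, #0x42 → r0=0x42
body[2] xor  r5, r2, r4 → r5=0xa2
body[3] add  r4, r2, r3 → r4=0x0f
body[4] sub  r6, r3, r4 → r6=0xc6
body[5] xor  r4, r3, r0 → r4=0x97
body[6] add  r2, r2, #28 → r2=0x56
epilogue: pop r2=0x3a, sp=0xc3
r5 is caller-saved → body value

REG = 0xa2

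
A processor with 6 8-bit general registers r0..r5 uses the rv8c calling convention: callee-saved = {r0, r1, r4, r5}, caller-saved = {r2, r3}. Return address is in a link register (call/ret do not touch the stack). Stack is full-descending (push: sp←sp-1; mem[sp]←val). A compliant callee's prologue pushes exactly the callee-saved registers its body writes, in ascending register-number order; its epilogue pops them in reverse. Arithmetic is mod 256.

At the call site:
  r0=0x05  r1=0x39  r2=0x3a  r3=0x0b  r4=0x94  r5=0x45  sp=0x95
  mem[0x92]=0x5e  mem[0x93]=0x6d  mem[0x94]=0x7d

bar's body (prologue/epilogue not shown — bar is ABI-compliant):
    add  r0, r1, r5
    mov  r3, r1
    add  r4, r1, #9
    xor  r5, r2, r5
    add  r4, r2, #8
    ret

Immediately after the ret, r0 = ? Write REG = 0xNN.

REG = 0x05

prologue: push r0 → mem[0x94]=0x05, sp=0x94
prologue: push r4 → mem[0x93]=0x94, sp=0x93
prologue: push r5 → mem[0x92]=0x45, sp=0x92
body[0] add  r0, r1, r5 → r0=0x7e
body[1] mov  r3, r1 → r3=0x39
body[2] add  r4, r1, #9 → r4=0x42
body[3] xor  r5, r2, r5 → r5=0x7f
body[4] add  r4, r2, #8 → r4=0x42
epilogue: pop r5=0x45, sp=0x93
epilogue: pop r4=0x94, sp=0x94
epilogue: pop r0=0x05, sp=0x95
r0 is callee-saved → restored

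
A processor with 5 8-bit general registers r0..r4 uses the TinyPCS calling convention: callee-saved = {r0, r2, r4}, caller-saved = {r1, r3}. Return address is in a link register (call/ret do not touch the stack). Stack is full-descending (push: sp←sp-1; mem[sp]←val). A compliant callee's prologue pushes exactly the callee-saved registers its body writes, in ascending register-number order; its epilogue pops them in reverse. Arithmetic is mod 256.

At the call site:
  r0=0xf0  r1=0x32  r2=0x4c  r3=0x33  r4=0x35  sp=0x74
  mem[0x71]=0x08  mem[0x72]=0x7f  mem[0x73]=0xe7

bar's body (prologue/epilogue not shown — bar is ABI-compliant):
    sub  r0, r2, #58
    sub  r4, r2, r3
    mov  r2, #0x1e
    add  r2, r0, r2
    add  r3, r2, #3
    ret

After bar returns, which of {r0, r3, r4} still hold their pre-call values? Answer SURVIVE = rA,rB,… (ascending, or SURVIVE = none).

prologue: push r0 → mem[0x73]=0xf0, sp=0x73
prologue: push r2 → mem[0x72]=0x4c, sp=0x72
prologue: push r4 → mem[0x71]=0x35, sp=0x71
body[0] sub  r0, r2, #58 → r0=0x12
body[1] sub  r4, r2, r3 → r4=0x19
body[2] mov  r2, #0x1e → r2=0x1e
body[3] add  r2, r0, r2 → r2=0x30
body[4] add  r3, r2, #3 → r3=0x33
epilogue: pop r4=0x35, sp=0x72
epilogue: pop r2=0x4c, sp=0x73
epilogue: pop r0=0xf0, sp=0x74
r0: callee-saved, written=True
r3: caller-saved, written=True
r4: callee-saved, written=True

SURVIVE = r0,r3,r4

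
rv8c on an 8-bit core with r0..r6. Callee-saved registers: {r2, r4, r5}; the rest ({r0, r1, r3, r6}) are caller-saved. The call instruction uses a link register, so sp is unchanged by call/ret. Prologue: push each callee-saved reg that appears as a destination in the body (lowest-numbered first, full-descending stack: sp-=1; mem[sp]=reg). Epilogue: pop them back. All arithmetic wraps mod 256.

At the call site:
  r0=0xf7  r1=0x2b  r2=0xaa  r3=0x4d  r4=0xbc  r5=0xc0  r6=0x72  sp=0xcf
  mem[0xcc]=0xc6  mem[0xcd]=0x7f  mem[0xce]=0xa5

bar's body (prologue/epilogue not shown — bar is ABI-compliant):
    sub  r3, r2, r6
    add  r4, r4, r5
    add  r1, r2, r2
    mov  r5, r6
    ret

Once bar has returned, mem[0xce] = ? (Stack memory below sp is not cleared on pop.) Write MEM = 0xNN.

MEM = 0xbc

prologue: push r4 -> mem[0xce]=0xbc, sp=0xce
prologue: push r5 -> mem[0xcd]=0xc0, sp=0xcd
body[0] sub  r3, r2, r6 -> r3=0x38
body[1] add  r4, r4, r5 -> r4=0x7c
body[2] add  r1, r2, r2 -> r1=0x54
body[3] mov  r5, r6 -> r5=0x72
epilogue: pop r5=0xc0, sp=0xce
epilogue: pop r4=0xbc, sp=0xcf
prologue pushed ['r4', 'r5'] at ['0xce', '0xcd']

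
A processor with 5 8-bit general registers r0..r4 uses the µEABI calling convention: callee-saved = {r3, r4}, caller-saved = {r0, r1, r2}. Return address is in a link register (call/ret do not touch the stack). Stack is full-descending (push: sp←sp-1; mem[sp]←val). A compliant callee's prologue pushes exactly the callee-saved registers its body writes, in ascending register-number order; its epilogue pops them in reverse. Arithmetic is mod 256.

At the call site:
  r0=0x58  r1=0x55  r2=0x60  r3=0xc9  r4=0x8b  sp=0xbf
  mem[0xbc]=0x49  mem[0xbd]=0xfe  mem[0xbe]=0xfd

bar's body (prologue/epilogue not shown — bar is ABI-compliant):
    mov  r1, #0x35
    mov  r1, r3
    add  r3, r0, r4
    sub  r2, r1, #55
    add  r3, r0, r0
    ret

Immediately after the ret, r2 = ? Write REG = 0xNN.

prologue: push r3 → mem[0xbe]=0xc9, sp=0xbe
body[0] mov  r1, #0x35 → r1=0x35
body[1] mov  r1, r3 → r1=0xc9
body[2] add  r3, r0, r4 → r3=0xe3
body[3] sub  r2, r1, #55 → r2=0x92
body[4] add  r3, r0, r0 → r3=0xb0
epilogue: pop r3=0xc9, sp=0xbf
r2 is caller-saved → body value

REG = 0x92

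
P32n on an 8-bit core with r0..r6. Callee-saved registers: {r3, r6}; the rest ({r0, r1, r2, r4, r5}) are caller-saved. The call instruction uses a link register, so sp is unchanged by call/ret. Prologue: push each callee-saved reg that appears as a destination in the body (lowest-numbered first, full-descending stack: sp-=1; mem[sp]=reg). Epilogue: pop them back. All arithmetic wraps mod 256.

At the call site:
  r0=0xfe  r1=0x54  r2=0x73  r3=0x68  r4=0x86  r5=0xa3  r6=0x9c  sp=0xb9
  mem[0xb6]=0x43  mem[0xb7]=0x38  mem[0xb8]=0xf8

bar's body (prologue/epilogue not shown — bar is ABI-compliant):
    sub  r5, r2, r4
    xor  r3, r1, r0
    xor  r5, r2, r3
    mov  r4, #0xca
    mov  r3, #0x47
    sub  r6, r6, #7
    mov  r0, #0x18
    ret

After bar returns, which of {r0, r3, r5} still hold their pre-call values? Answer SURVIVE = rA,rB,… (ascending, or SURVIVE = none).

SURVIVE = r3

prologue: push r3 → mem[0xb8]=0x68, sp=0xb8
prologue: push r6 → mem[0xb7]=0x9c, sp=0xb7
body[0] sub  r5, r2, r4 → r5=0xed
body[1] xor  r3, r1, r0 → r3=0xaa
body[2] xor  r5, r2, r3 → r5=0xd9
body[3] mov  r4, #0xca → r4=0xca
body[4] mov  r3, #0x47 → r3=0x47
body[5] sub  r6, r6, #7 → r6=0x95
body[6] mov  r0, #0x18 → r0=0x18
epilogue: pop r6=0x9c, sp=0xb8
epilogue: pop r3=0x68, sp=0xb9
r0: caller-saved, written=True
r3: callee-saved, written=True
r5: caller-saved, written=True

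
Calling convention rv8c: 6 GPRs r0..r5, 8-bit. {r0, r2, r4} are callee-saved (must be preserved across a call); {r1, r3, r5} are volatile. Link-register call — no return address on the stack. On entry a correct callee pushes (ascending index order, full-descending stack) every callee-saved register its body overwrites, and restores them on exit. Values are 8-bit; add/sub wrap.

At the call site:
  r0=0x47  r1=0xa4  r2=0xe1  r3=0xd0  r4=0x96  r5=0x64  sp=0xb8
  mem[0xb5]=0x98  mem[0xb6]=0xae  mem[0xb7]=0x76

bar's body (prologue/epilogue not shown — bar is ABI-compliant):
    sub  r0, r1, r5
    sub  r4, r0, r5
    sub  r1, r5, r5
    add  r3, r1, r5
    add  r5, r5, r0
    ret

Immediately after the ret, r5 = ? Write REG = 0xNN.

REG = 0xa4

prologue: push r0 -> mem[0xb7]=0x47, sp=0xb7
prologue: push r4 -> mem[0xb6]=0x96, sp=0xb6
body[0] sub  r0, r1, r5 -> r0=0x40
body[1] sub  r4, r0, r5 -> r4=0xdc
body[2] sub  r1, r5, r5 -> r1=0x00
body[3] add  r3, r1, r5 -> r3=0x64
body[4] add  r5, r5, r0 -> r5=0xa4
epilogue: pop r4=0x96, sp=0xb7
epilogue: pop r0=0x47, sp=0xb8
r5 is caller-saved -> body value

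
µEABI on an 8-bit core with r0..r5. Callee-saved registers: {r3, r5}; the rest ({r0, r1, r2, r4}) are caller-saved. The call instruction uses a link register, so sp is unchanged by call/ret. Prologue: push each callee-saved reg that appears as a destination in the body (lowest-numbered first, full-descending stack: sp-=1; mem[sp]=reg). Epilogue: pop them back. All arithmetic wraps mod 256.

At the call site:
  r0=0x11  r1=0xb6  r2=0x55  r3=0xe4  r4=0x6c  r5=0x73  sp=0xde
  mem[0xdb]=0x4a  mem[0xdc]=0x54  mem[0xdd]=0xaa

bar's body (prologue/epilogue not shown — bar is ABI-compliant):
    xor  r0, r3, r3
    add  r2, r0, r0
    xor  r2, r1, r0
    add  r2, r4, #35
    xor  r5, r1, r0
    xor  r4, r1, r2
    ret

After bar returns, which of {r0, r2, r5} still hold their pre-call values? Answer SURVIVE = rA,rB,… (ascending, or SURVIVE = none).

SURVIVE = r5

prologue: push r5 → mem[0xdd]=0x73, sp=0xdd
body[0] xor  r0, r3, r3 → r0=0x00
body[1] add  r2, r0, r0 → r2=0x00
body[2] xor  r2, r1, r0 → r2=0xb6
body[3] add  r2, r4, #35 → r2=0x8f
body[4] xor  r5, r1, r0 → r5=0xb6
body[5] xor  r4, r1, r2 → r4=0x39
epilogue: pop r5=0x73, sp=0xde
r0: caller-saved, written=True
r2: caller-saved, written=True
r5: callee-saved, written=True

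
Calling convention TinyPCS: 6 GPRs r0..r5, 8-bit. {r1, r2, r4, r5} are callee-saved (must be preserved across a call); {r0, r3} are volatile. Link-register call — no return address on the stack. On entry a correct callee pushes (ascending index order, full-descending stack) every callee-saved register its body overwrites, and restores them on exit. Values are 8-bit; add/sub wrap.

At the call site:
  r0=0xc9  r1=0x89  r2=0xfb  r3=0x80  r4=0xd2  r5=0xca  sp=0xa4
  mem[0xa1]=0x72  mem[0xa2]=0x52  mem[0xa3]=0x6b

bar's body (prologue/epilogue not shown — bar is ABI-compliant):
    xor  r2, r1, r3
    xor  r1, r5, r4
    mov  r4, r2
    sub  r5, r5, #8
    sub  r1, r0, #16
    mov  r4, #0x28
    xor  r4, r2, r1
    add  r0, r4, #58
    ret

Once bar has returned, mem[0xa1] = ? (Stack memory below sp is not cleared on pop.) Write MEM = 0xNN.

prologue: push r1 -> mem[0xa3]=0x89, sp=0xa3
prologue: push r2 -> mem[0xa2]=0xfb, sp=0xa2
prologue: push r4 -> mem[0xa1]=0xd2, sp=0xa1
prologue: push r5 -> mem[0xa0]=0xca, sp=0xa0
body[0] xor  r2, r1, r3 -> r2=0x09
body[1] xor  r1, r5, r4 -> r1=0x18
body[2] mov  r4, r2 -> r4=0x09
body[3] sub  r5, r5, #8 -> r5=0xc2
body[4] sub  r1, r0, #16 -> r1=0xb9
body[5] mov  r4, #0x28 -> r4=0x28
body[6] xor  r4, r2, r1 -> r4=0xb0
body[7] add  r0, r4, #58 -> r0=0xea
epilogue: pop r5=0xca, sp=0xa1
epilogue: pop r4=0xd2, sp=0xa2
epilogue: pop r2=0xfb, sp=0xa3
epilogue: pop r1=0x89, sp=0xa4
prologue pushed ['r1', 'r2', 'r4', 'r5'] at ['0xa3', '0xa2', '0xa1', '0xa0']

MEM = 0xd2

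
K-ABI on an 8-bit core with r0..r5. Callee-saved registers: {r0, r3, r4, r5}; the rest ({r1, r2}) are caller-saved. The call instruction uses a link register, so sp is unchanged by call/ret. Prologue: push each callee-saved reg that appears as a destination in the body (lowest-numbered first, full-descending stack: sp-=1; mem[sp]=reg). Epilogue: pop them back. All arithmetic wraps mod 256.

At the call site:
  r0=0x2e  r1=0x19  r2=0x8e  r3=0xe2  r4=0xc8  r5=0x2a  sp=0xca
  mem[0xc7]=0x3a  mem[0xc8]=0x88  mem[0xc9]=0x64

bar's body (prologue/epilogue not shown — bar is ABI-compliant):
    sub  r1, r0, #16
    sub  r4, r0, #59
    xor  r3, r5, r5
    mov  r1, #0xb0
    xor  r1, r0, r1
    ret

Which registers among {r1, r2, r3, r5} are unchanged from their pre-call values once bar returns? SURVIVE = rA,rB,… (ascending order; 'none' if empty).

prologue: push r3 -> mem[0xc9]=0xe2, sp=0xc9
prologue: push r4 -> mem[0xc8]=0xc8, sp=0xc8
body[0] sub  r1, r0, #16 -> r1=0x1e
body[1] sub  r4, r0, #59 -> r4=0xf3
body[2] xor  r3, r5, r5 -> r3=0x00
body[3] mov  r1, #0xb0 -> r1=0xb0
body[4] xor  r1, r0, r1 -> r1=0x9e
epilogue: pop r4=0xc8, sp=0xc9
epilogue: pop r3=0xe2, sp=0xca
r1: caller-saved, written=True
r2: caller-saved, written=False
r3: callee-saved, written=True
r5: callee-saved, written=False

SURVIVE = r2,r3,r5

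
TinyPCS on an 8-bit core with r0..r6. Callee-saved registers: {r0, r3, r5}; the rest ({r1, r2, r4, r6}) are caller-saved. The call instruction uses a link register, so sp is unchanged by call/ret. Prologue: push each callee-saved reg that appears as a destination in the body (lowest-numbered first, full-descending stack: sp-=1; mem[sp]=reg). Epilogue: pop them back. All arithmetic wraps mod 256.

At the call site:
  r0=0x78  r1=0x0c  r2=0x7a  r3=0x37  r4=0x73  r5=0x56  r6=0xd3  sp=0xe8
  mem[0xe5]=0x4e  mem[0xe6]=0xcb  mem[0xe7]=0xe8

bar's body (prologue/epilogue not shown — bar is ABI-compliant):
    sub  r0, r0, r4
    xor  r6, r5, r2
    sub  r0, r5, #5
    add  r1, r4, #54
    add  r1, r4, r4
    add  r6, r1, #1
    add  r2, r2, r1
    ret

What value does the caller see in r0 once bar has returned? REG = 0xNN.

prologue: push r0 → mem[0xe7]=0x78, sp=0xe7
body[0] sub  r0, r0, r4 → r0=0x05
body[1] xor  r6, r5, r2 → r6=0x2c
body[2] sub  r0, r5, #5 → r0=0x51
body[3] add  r1, r4, #54 → r1=0xa9
body[4] add  r1, r4, r4 → r1=0xe6
body[5] add  r6, r1, #1 → r6=0xe7
body[6] add  r2, r2, r1 → r2=0x60
epilogue: pop r0=0x78, sp=0xe8
r0 is callee-saved → restored

REG = 0x78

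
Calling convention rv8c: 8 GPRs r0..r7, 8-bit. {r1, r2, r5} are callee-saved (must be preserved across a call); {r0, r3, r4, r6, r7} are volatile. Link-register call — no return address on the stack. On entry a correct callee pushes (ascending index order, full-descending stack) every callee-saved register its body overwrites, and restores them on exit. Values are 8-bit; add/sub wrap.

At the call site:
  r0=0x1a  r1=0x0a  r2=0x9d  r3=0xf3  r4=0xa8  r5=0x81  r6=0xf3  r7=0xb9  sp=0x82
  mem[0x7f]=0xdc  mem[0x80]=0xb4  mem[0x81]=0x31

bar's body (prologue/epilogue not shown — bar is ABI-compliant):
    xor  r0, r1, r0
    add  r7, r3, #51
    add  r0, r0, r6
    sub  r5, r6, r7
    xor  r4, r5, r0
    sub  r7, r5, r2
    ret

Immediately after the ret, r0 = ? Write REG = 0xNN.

prologue: push r5 -> mem[0x81]=0x81, sp=0x81
body[0] xor  r0, r1, r0 -> r0=0x10
body[1] add  r7, r3, #51 -> r7=0x26
body[2] add  r0, r0, r6 -> r0=0x03
body[3] sub  r5, r6, r7 -> r5=0xcd
body[4] xor  r4, r5, r0 -> r4=0xce
body[5] sub  r7, r5, r2 -> r7=0x30
epilogue: pop r5=0x81, sp=0x82
r0 is caller-saved -> body value

REG = 0x03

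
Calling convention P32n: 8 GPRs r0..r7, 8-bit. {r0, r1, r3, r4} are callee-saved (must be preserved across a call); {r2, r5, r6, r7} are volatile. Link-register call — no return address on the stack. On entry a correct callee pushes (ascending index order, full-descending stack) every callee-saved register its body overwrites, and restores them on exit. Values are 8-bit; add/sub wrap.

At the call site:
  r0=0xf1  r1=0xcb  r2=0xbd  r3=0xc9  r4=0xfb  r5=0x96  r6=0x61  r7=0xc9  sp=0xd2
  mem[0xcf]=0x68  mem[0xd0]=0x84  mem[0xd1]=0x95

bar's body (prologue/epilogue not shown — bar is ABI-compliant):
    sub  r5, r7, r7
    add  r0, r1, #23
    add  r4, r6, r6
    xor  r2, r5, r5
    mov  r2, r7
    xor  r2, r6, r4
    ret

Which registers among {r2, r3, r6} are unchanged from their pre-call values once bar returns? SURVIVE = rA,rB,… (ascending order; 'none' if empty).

SURVIVE = r3,r6

prologue: push r0 -> mem[0xd1]=0xf1, sp=0xd1
prologue: push r4 -> mem[0xd0]=0xfb, sp=0xd0
body[0] sub  r5, r7, r7 -> r5=0x00
body[1] add  r0, r1, #23 -> r0=0xe2
body[2] add  r4, r6, r6 -> r4=0xc2
body[3] xor  r2, r5, r5 -> r2=0x00
body[4] mov  r2, r7 -> r2=0xc9
body[5] xor  r2, r6, r4 -> r2=0xa3
epilogue: pop r4=0xfb, sp=0xd1
epilogue: pop r0=0xf1, sp=0xd2
r2: caller-saved, written=True
r3: callee-saved, written=False
r6: caller-saved, written=False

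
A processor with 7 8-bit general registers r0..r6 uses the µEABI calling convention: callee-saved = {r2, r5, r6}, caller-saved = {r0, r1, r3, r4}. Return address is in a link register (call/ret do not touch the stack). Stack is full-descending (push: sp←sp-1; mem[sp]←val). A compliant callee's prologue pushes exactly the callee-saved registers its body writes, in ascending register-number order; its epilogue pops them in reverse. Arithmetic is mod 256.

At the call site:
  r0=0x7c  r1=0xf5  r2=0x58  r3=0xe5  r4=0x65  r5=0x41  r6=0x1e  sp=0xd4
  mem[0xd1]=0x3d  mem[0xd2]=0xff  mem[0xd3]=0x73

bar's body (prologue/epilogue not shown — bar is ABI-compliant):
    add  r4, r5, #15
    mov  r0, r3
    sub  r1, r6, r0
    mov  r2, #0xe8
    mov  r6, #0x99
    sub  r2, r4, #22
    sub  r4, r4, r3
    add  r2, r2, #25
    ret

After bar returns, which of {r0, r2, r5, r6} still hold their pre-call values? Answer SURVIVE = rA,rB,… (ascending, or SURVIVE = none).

SURVIVE = r2,r5,r6

prologue: push r2 -> mem[0xd3]=0x58, sp=0xd3
prologue: push r6 -> mem[0xd2]=0x1e, sp=0xd2
body[0] add  r4, r5, #15 -> r4=0x50
body[1] mov  r0, r3 -> r0=0xe5
body[2] sub  r1, r6, r0 -> r1=0x39
body[3] mov  r2, #0xe8 -> r2=0xe8
body[4] mov  r6, #0x99 -> r6=0x99
body[5] sub  r2, r4, #22 -> r2=0x3a
body[6] sub  r4, r4, r3 -> r4=0x6b
body[7] add  r2, r2, #25 -> r2=0x53
epilogue: pop r6=0x1e, sp=0xd3
epilogue: pop r2=0x58, sp=0xd4
r0: caller-saved, written=True
r2: callee-saved, written=True
r5: callee-saved, written=False
r6: callee-saved, written=True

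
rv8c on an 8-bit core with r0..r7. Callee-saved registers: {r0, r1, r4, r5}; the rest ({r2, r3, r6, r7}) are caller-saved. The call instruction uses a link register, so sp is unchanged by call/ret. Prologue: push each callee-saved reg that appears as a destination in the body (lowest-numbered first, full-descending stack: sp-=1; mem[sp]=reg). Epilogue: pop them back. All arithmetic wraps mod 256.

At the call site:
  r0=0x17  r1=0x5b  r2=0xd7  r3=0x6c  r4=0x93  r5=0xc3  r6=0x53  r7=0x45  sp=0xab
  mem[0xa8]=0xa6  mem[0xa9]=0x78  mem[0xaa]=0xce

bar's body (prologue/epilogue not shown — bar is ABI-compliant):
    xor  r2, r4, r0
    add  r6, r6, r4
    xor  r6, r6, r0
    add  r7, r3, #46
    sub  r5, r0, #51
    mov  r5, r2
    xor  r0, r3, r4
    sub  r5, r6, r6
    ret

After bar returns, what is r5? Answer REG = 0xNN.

prologue: push r0 -> mem[0xaa]=0x17, sp=0xaa
prologue: push r5 -> mem[0xa9]=0xc3, sp=0xa9
body[0] xor  r2, r4, r0 -> r2=0x84
body[1] add  r6, r6, r4 -> r6=0xe6
body[2] xor  r6, r6, r0 -> r6=0xf1
body[3] add  r7, r3, #46 -> r7=0x9a
body[4] sub  r5, r0, #51 -> r5=0xe4
body[5] mov  r5, r2 -> r5=0x84
body[6] xor  r0, r3, r4 -> r0=0xff
body[7] sub  r5, r6, r6 -> r5=0x00
epilogue: pop r5=0xc3, sp=0xaa
epilogue: pop r0=0x17, sp=0xab
r5 is callee-saved -> restored

REG = 0xc3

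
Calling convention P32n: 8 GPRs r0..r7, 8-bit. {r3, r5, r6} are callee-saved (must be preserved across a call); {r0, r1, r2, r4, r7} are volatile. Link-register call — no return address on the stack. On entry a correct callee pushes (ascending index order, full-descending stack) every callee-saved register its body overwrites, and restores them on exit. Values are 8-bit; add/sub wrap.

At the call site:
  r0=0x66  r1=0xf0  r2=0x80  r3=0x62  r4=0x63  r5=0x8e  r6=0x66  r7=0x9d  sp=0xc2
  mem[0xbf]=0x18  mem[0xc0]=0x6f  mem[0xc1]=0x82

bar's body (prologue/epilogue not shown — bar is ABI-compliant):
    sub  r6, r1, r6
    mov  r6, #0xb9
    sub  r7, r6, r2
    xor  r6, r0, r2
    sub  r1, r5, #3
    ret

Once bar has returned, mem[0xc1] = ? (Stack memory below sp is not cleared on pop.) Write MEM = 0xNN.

prologue: push r6 → mem[0xc1]=0x66, sp=0xc1
body[0] sub  r6, r1, r6 → r6=0x8a
body[1] mov  r6, #0xb9 → r6=0xb9
body[2] sub  r7, r6, r2 → r7=0x39
body[3] xor  r6, r0, r2 → r6=0xe6
body[4] sub  r1, r5, #3 → r1=0x8b
epilogue: pop r6=0x66, sp=0xc2
prologue pushed ['r6'] at ['0xc1']

MEM = 0x66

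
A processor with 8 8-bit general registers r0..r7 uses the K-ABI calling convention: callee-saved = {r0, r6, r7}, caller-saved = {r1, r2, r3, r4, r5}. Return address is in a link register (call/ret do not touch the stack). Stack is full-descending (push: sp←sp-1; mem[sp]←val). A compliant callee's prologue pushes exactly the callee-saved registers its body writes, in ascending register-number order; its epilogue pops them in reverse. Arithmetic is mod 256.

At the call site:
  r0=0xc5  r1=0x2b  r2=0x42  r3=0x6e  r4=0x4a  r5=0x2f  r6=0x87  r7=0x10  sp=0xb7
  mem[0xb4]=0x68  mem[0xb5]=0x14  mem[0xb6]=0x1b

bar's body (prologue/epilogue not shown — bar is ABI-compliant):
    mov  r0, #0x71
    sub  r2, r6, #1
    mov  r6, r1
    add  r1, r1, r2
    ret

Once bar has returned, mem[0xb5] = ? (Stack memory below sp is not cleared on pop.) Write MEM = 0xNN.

prologue: push r0 -> mem[0xb6]=0xc5, sp=0xb6
prologue: push r6 -> mem[0xb5]=0x87, sp=0xb5
body[0] mov  r0, #0x71 -> r0=0x71
body[1] sub  r2, r6, #1 -> r2=0x86
body[2] mov  r6, r1 -> r6=0x2b
body[3] add  r1, r1, r2 -> r1=0xb1
epilogue: pop r6=0x87, sp=0xb6
epilogue: pop r0=0xc5, sp=0xb7
prologue pushed ['r0', 'r6'] at ['0xb6', '0xb5']

MEM = 0x87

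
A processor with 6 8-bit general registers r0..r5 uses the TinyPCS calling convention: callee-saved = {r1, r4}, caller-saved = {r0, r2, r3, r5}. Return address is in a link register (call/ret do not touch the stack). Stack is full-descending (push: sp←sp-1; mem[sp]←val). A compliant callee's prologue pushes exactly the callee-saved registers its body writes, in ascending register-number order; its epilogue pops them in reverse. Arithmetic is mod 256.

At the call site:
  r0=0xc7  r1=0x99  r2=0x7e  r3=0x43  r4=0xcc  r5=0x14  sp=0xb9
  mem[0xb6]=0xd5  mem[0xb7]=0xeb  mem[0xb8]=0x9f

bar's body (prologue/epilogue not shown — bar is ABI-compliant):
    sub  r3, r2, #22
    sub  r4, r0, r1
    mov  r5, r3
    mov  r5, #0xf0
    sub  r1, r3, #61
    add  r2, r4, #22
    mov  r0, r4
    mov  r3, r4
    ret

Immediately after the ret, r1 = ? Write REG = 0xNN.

prologue: push r1 -> mem[0xb8]=0x99, sp=0xb8
prologue: push r4 -> mem[0xb7]=0xcc, sp=0xb7
body[0] sub  r3, r2, #22 -> r3=0x68
body[1] sub  r4, r0, r1 -> r4=0x2e
body[2] mov  r5, r3 -> r5=0x68
body[3] mov  r5, #0xf0 -> r5=0xf0
body[4] sub  r1, r3, #61 -> r1=0x2b
body[5] add  r2, r4, #22 -> r2=0x44
body[6] mov  r0, r4 -> r0=0x2e
body[7] mov  r3, r4 -> r3=0x2e
epilogue: pop r4=0xcc, sp=0xb8
epilogue: pop r1=0x99, sp=0xb9
r1 is callee-saved -> restored

REG = 0x99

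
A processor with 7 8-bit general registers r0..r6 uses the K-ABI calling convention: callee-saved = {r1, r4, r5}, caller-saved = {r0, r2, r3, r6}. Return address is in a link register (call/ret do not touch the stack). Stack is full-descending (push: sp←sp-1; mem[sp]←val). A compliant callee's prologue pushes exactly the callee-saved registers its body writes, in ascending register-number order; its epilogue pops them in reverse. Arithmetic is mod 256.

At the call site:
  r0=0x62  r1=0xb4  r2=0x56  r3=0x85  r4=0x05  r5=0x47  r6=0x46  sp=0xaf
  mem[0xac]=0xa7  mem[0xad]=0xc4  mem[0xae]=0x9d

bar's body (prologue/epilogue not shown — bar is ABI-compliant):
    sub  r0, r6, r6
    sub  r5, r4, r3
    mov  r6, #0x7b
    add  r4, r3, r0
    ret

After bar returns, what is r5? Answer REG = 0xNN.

REG = 0x47

prologue: push r4 → mem[0xae]=0x05, sp=0xae
prologue: push r5 → mem[0xad]=0x47, sp=0xad
body[0] sub  r0, r6, r6 → r0=0x00
body[1] sub  r5, r4, r3 → r5=0x80
body[2] mov  r6, #0x7b → r6=0x7b
body[3] add  r4, r3, r0 → r4=0x85
epilogue: pop r5=0x47, sp=0xae
epilogue: pop r4=0x05, sp=0xaf
r5 is callee-saved → restored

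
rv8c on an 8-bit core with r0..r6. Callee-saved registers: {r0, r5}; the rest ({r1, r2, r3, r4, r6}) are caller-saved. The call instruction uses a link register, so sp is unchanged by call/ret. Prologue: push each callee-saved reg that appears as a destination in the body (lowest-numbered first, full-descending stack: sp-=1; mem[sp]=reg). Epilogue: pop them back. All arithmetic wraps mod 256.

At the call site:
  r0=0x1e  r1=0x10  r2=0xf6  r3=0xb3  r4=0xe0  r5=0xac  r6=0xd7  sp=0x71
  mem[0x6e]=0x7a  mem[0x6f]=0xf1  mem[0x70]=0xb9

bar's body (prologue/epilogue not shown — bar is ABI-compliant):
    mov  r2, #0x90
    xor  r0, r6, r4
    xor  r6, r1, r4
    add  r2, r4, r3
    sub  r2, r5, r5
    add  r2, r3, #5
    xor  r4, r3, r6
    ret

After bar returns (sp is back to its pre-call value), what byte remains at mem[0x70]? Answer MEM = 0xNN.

MEM = 0x1e

prologue: push r0 → mem[0x70]=0x1e, sp=0x70
body[0] mov  r2, #0x90 → r2=0x90
body[1] xor  r0, r6, r4 → r0=0x37
body[2] xor  r6, r1, r4 → r6=0xf0
body[3] add  r2, r4, r3 → r2=0x93
body[4] sub  r2, r5, r5 → r2=0x00
body[5] add  r2, r3, #5 → r2=0xb8
body[6] xor  r4, r3, r6 → r4=0x43
epilogue: pop r0=0x1e, sp=0x71
prologue pushed ['r0'] at ['0x70']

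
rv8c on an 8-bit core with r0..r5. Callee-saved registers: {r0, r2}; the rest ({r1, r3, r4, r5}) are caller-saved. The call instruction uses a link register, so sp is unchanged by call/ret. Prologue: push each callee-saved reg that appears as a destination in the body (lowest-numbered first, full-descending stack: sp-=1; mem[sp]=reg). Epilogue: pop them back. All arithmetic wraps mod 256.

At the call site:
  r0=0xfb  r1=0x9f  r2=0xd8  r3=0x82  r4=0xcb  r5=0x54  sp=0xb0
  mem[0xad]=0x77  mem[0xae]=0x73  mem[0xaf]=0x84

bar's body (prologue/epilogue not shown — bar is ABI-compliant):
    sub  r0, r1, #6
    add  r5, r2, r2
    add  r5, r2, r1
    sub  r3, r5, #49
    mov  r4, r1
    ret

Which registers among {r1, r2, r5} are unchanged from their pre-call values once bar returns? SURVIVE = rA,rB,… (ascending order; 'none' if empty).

SURVIVE = r1,r2

prologue: push r0 -> mem[0xaf]=0xfb, sp=0xaf
body[0] sub  r0, r1, #6 -> r0=0x99
body[1] add  r5, r2, r2 -> r5=0xb0
body[2] add  r5, r2, r1 -> r5=0x77
body[3] sub  r3, r5, #49 -> r3=0x46
body[4] mov  r4, r1 -> r4=0x9f
epilogue: pop r0=0xfb, sp=0xb0
r1: caller-saved, written=False
r2: callee-saved, written=False
r5: caller-saved, written=True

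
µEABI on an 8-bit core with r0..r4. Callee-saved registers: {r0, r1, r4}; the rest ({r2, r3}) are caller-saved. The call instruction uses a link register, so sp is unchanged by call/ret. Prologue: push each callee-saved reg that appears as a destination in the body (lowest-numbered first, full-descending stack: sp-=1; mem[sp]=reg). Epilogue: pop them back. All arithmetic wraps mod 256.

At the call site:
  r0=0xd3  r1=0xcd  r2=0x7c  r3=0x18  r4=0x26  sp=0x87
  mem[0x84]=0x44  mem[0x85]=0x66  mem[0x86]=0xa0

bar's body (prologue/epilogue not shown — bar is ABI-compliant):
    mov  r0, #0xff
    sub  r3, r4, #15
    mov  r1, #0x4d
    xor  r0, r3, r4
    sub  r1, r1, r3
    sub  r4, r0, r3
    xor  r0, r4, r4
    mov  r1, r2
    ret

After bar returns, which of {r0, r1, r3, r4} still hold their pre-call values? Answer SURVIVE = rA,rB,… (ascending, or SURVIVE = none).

SURVIVE = r0,r1,r4

prologue: push r0 → mem[0x86]=0xd3, sp=0x86
prologue: push r1 → mem[0x85]=0xcd, sp=0x85
prologue: push r4 → mem[0x84]=0x26, sp=0x84
body[0] mov  r0, #0xff → r0=0xff
body[1] sub  r3, r4, #15 → r3=0x17
body[2] mov  r1, #0x4d → r1=0x4d
body[3] xor  r0, r3, r4 → r0=0x31
body[4] sub  r1, r1, r3 → r1=0x36
body[5] sub  r4, r0, r3 → r4=0x1a
body[6] xor  r0, r4, r4 → r0=0x00
body[7] mov  r1, r2 → r1=0x7c
epilogue: pop r4=0x26, sp=0x85
epilogue: pop r1=0xcd, sp=0x86
epilogue: pop r0=0xd3, sp=0x87
r0: callee-saved, written=True
r1: callee-saved, written=True
r3: caller-saved, written=True
r4: callee-saved, written=True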